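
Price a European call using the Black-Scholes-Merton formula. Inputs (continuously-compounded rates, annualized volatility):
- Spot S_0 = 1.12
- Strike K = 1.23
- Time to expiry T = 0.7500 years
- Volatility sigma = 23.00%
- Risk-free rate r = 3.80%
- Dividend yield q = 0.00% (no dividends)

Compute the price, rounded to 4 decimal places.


Answer: Price = 0.0590

Derivation:
d1 = (ln(S/K) + (r - q + 0.5*sigma^2) * T) / (sigma * sqrt(T)) = -0.22766670
d2 = d1 - sigma * sqrt(T) = -0.42685255
exp(-rT) = 0.97190229; exp(-qT) = 1.00000000
C = S_0 * exp(-qT) * N(d1) - K * exp(-rT) * N(d2)
N(d1) = 0.40995268; N(d2) = 0.33474337
C = 1.1200 * 1.00000000 * 0.40995268 - 1.2300 * 0.97190229 * 0.33474337 = 0.0590


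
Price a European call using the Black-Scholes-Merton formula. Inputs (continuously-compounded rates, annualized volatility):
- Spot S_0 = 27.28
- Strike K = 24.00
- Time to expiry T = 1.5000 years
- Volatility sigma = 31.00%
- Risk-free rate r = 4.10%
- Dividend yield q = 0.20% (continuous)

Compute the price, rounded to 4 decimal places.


d1 = (ln(S/K) + (r - q + 0.5*sigma^2) * T) / (sigma * sqrt(T)) = 0.68131373
d2 = d1 - sigma * sqrt(T) = 0.30164282
exp(-rT) = 0.94035295; exp(-qT) = 0.99700450
C = S_0 * exp(-qT) * N(d1) - K * exp(-rT) * N(d2)
N(d1) = 0.75216350; N(d2) = 0.61853782
C = 27.2800 * 0.99700450 * 0.75216350 - 24.0000 * 0.94035295 * 0.61853782 = 6.4981

Answer: Price = 6.4981


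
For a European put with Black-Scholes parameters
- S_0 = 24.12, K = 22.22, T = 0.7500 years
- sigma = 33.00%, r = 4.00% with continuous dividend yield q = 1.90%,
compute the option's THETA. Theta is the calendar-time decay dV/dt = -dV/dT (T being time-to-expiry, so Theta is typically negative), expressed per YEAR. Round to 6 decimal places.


d1 = 0.4851005001; d2 = 0.1993121169
phi(d1) = 0.3546585509; exp(-qT) = 0.9858510507; exp(-rT) = 0.9704455335
Theta = -S*exp(-qT)*phi(d1)*sigma/(2*sqrt(T)) + r*K*exp(-rT)*N(-d2) - q*S*exp(-qT)*N(-d1)
N(-d1) = 0.3138025287; N(-d2) = 0.4210093007; sqrt(T) = 0.8660254038
Term 1 = -24.1200 * 0.9858510507 * 0.3546585509 * 0.3300 / (2 * 0.8660254038) = -1.6067649700
Term 2 = 0.0400 * 22.2200 * 0.9704455335 * 0.4210093007 = 0.3631339900
Term 3 = -0.0190 * 24.1200 * 0.9858510507 * 0.3138025287 = -0.1417746706
Theta = -1.6067649700 + (0.3631339900) + (-0.1417746706) = -1.385406

Answer: Theta = -1.385406


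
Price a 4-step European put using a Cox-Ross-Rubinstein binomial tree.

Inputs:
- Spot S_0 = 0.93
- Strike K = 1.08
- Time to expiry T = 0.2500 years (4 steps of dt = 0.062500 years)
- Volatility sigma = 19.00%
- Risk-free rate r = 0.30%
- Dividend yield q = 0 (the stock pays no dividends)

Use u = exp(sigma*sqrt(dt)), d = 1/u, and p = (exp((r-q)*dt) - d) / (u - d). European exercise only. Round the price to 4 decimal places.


dt = T/N = 0.062500
u = exp(sigma*sqrt(dt)) = 1.048646; d = 1/u = 0.953610
p = (exp((r-q)*dt) - d) / (u - d) = 0.490100
Discount per step: exp(-r*dt) = 0.999813
Stock lattice S(k, i) with i counting down-moves:
  k=0: S(0,0) = 0.9300
  k=1: S(1,0) = 0.9752; S(1,1) = 0.8869
  k=2: S(2,0) = 1.0227; S(2,1) = 0.9300; S(2,2) = 0.8457
  k=3: S(3,0) = 1.0724; S(3,1) = 0.9752; S(3,2) = 0.8869; S(3,3) = 0.8065
  k=4: S(4,0) = 1.1246; S(4,1) = 1.0227; S(4,2) = 0.9300; S(4,3) = 0.8457; S(4,4) = 0.7691
Terminal payoffs V(N, i) = max(K - S_T, 0):
  V(4,0) = 0.000000; V(4,1) = 0.057317; V(4,2) = 0.150000; V(4,3) = 0.234283; V(4,4) = 0.310928
Backward induction: V(k, i) = exp(-r*dt) * [p * V(k+1, i) + (1-p) * V(k+1, i+1)].
  V(3,0) = exp(-r*dt) * [p*0.000000 + (1-p)*0.057317] = 0.029221
  V(3,1) = exp(-r*dt) * [p*0.057317 + (1-p)*0.150000] = 0.104557
  V(3,2) = exp(-r*dt) * [p*0.150000 + (1-p)*0.234283] = 0.192940
  V(3,3) = exp(-r*dt) * [p*0.234283 + (1-p)*0.310928] = 0.273313
  V(2,0) = exp(-r*dt) * [p*0.029221 + (1-p)*0.104557] = 0.067622
  V(2,1) = exp(-r*dt) * [p*0.104557 + (1-p)*0.192940] = 0.149595
  V(2,2) = exp(-r*dt) * [p*0.192940 + (1-p)*0.273313] = 0.233878
  V(1,0) = exp(-r*dt) * [p*0.067622 + (1-p)*0.149595] = 0.109399
  V(1,1) = exp(-r*dt) * [p*0.149595 + (1-p)*0.233878] = 0.192535
  V(0,0) = exp(-r*dt) * [p*0.109399 + (1-p)*0.192535] = 0.151762

Answer: Price = V(0,0) = 0.1518


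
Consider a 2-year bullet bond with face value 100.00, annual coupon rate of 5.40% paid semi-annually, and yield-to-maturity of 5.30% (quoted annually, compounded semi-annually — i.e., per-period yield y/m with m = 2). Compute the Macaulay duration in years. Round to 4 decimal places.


Coupon per period c = face * coupon_rate / m = 2.700000
Periods per year m = 2; per-period yield y/m = 0.026500
Number of cashflows N = 4
Cashflows (t years, CF_t, discount factor 1/(1+y/m)^(m*t), PV):
  t = 0.5000: CF_t = 2.700000, DF = 0.974184, PV = 2.630297
  t = 1.0000: CF_t = 2.700000, DF = 0.949035, PV = 2.562394
  t = 1.5000: CF_t = 2.700000, DF = 0.924535, PV = 2.496243
  t = 2.0000: CF_t = 102.700000, DF = 0.900667, PV = 92.498487
Price P = sum_t PV_t = 100.187421
Macaulay numerator sum_t t * PV_t:
  t * PV_t at t = 0.5000: 1.315149
  t * PV_t at t = 1.0000: 2.562394
  t * PV_t at t = 1.5000: 3.744365
  t * PV_t at t = 2.0000: 184.996974
Macaulay duration D = (sum_t t * PV_t) / P = 192.618881 / 100.187421 = 1.922585

Answer: Macaulay duration = 1.9226 years


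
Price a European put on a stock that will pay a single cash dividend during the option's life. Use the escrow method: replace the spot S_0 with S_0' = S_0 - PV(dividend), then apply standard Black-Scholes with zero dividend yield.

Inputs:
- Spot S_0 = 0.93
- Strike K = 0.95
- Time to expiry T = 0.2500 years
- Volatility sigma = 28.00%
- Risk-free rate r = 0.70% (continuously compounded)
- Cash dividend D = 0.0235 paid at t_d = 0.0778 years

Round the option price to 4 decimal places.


PV(D) = D * exp(-r * t_d) = 0.0235 * 0.99945555 = 0.02348721
S_0' = S_0 - PV(D) = 0.9300 - 0.02348721 = 0.90651279
d1 = (ln(S_0'/K) + (r + sigma^2/2)*T) / (sigma*sqrt(T)) = -0.25219172
d2 = d1 - sigma*sqrt(T) = -0.39219172
exp(-rT) = 0.99825153
N(-d1) = 0.59955356; N(-d2) = 0.65254172
P = K * exp(-rT) * N(-d2) - S_0' * N(-d1) = 0.9500 * 0.99825153 * 0.65254172 - 0.90651279 * 0.59955356 = 0.0753

Answer: Price = 0.0753


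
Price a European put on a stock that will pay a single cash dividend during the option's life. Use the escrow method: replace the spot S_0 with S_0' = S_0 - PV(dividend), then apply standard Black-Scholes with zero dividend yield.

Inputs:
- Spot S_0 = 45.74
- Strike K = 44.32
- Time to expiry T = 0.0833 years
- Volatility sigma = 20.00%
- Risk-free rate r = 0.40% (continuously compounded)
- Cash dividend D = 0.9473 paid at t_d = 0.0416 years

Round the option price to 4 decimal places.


PV(D) = D * exp(-r * t_d) = 0.9473 * 0.99983361 = 0.94714238
S_0' = S_0 - PV(D) = 45.7400 - 0.94714238 = 44.79285762
d1 = (ln(S_0'/K) + (r + sigma^2/2)*T) / (sigma*sqrt(T)) = 0.21848746
d2 = d1 - sigma*sqrt(T) = 0.16076398
exp(-rT) = 0.99966686
N(-d1) = 0.41352466; N(-d2) = 0.43613965
P = K * exp(-rT) * N(-d2) - S_0' * N(-d1) = 44.3200 * 0.99966686 * 0.43613965 - 44.79285762 * 0.41352466 = 0.8003

Answer: Price = 0.8003


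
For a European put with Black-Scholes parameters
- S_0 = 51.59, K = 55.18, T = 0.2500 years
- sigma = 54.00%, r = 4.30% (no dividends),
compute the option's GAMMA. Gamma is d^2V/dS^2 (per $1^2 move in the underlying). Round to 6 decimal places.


Answer: Gamma = 0.028561

Derivation:
d1 = -0.0743433835; d2 = -0.3443433835
phi(d1) = 0.3978413376; exp(-qT) = 1.0000000000; exp(-rT) = 0.9893075748
Gamma = exp(-qT) * phi(d1) / (S * sigma * sqrt(T)) = 1.0000000000 * 0.3978413376 / (51.5900 * 0.5400 * 0.5000000000) = 0.028561


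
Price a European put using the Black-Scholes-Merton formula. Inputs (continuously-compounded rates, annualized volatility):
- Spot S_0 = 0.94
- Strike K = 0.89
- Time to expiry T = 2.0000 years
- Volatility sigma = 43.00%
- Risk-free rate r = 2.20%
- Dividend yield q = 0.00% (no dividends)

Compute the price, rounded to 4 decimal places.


d1 = (ln(S/K) + (r - q + 0.5*sigma^2) * T) / (sigma * sqrt(T)) = 0.46629320
d2 = d1 - sigma * sqrt(T) = -0.14181863
exp(-rT) = 0.95695396; exp(-qT) = 1.00000000
P = K * exp(-rT) * N(-d2) - S_0 * exp(-qT) * N(-d1)
N(-d1) = 0.32050282; N(-d2) = 0.55638837
P = 0.8900 * 0.95695396 * 0.55638837 - 0.9400 * 1.00000000 * 0.32050282 = 0.1726

Answer: Price = 0.1726


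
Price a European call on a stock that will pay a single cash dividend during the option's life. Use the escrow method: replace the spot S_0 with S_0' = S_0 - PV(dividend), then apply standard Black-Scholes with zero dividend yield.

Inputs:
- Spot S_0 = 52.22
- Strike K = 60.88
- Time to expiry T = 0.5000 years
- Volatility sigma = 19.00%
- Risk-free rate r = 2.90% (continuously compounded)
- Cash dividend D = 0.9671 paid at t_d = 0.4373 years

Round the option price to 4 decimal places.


PV(D) = D * exp(-r * t_d) = 0.9671 * 0.98739837 = 0.95491297
S_0' = S_0 - PV(D) = 52.2200 - 0.95491297 = 51.26508703
d1 = (ln(S_0'/K) + (r + sigma^2/2)*T) / (sigma*sqrt(T)) = -1.10435012
d2 = d1 - sigma*sqrt(T) = -1.23870041
exp(-rT) = 0.98560462
N(d1) = 0.13472064; N(d2) = 0.10772823
C = S_0' * N(d1) - K * exp(-rT) * N(d2) = 51.26508703 * 0.13472064 - 60.8800 * 0.98560462 * 0.10772823 = 0.4424

Answer: Price = 0.4424


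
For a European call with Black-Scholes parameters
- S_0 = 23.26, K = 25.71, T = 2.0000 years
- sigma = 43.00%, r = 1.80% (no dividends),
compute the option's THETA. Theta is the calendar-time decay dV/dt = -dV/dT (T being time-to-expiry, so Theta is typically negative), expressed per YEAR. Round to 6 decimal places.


Answer: Theta = -1.535447

Derivation:
d1 = 0.1985738798; d2 = -0.4095379520
phi(d1) = 0.3911538469; exp(-qT) = 1.0000000000; exp(-rT) = 0.9646402935
Theta = -S*exp(-qT)*phi(d1)*sigma/(2*sqrt(T)) - r*K*exp(-rT)*N(d2) + q*S*exp(-qT)*N(d1)
N(d1) = 0.5787019562; N(d2) = 0.3410724606; sqrt(T) = 1.4142135624
Term 1 = -23.2600 * 1.0000000000 * 0.3911538469 * 0.4300 / (2 * 1.4142135624) = -1.3831866169
Term 2 = -0.0180 * 25.7100 * 0.9646402935 * 0.3410724606 = -0.1522602837
Term 3 = 0 (no dividend yield, q = 0)
Theta = -1.3831866169 + (-0.1522602837) + (0.0000000000) = -1.535447


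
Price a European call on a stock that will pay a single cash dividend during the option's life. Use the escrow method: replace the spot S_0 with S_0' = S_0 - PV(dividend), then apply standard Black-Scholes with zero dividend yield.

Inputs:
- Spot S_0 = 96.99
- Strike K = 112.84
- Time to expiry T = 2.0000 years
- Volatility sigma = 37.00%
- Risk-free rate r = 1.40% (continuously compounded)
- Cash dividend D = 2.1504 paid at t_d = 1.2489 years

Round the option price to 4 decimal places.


PV(D) = D * exp(-r * t_d) = 2.1504 * 0.98266737 = 2.11312791
S_0' = S_0 - PV(D) = 96.9900 - 2.11312791 = 94.87687209
d1 = (ln(S_0'/K) + (r + sigma^2/2)*T) / (sigma*sqrt(T)) = -0.01622699
d2 = d1 - sigma*sqrt(T) = -0.53948601
exp(-rT) = 0.97238837
N(d1) = 0.49352665; N(d2) = 0.29477577
C = S_0' * N(d1) - K * exp(-rT) * N(d2) = 94.87687209 * 0.49352665 - 112.8400 * 0.97238837 * 0.29477577 = 14.4802

Answer: Price = 14.4802


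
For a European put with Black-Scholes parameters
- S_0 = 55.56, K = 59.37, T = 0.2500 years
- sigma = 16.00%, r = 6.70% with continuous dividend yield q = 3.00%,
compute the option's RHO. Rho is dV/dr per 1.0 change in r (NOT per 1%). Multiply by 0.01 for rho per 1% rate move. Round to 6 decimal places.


Answer: Rho = -11.303234

Derivation:
d1 = -0.6734441300; d2 = -0.7534441300
phi(d1) = 0.3180005930; exp(-qT) = 0.9925280548; exp(-rT) = 0.9833895013
N(-d2) = 0.7744084636
Rho = -K*T*exp(-rT)*N(-d2) = -59.3700 * 0.2500 * 0.9833895013 * 0.7744084636 = -11.303234


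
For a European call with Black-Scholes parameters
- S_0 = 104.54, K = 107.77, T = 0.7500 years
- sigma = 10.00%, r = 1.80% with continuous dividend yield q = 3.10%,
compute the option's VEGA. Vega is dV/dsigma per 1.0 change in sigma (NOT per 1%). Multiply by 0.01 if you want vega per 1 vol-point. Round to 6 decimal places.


d1 = -0.4206522484; d2 = -0.5072547887
phi(d1) = 0.3651625470; exp(-qT) = 0.9770181987; exp(-rT) = 0.9865907163
Vega = S * exp(-qT) * phi(d1) * sqrt(T) = 104.5400 * 0.9770181987 * 0.3651625470 * 0.8660254038 = 32.299962

Answer: Vega = 32.299962


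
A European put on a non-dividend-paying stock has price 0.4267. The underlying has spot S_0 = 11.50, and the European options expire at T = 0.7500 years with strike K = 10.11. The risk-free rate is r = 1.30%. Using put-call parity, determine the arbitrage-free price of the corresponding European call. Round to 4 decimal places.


Put-call parity: C - P = S_0 * exp(-qT) - K * exp(-rT).
S_0 * exp(-qT) = 11.5000 * 1.00000000 = 11.50000000
K * exp(-rT) = 10.1100 * 0.99029738 = 10.01190648
C = P + S*exp(-qT) - K*exp(-rT)
C = 0.4267 + 11.50000000 - 10.01190648 = 1.9148

Answer: Call price = 1.9148


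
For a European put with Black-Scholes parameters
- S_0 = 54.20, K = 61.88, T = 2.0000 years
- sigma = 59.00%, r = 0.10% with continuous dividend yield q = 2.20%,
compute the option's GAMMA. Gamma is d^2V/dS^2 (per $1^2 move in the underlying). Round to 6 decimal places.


d1 = 0.2080378654; d2 = -0.6263481364
phi(d1) = 0.3904019577; exp(-qT) = 0.9569539575; exp(-rT) = 0.9980019987
Gamma = exp(-qT) * phi(d1) / (S * sigma * sqrt(T)) = 0.9569539575 * 0.3904019577 / (54.2000 * 0.5900 * 1.4142135624) = 0.008261

Answer: Gamma = 0.008261


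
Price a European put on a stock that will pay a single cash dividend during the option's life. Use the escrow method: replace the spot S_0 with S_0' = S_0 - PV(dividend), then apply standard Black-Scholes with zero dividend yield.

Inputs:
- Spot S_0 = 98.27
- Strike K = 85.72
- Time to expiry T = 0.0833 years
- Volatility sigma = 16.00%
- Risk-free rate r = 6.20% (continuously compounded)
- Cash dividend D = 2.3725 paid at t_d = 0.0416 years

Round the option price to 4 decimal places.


PV(D) = D * exp(-r * t_d) = 2.3725 * 0.99742412 = 2.36638873
S_0' = S_0 - PV(D) = 98.2700 - 2.36638873 = 95.90361127
d1 = (ln(S_0'/K) + (r + sigma^2/2)*T) / (sigma*sqrt(T)) = 2.56586032
d2 = d1 - sigma*sqrt(T) = 2.51968154
exp(-rT) = 0.99484871
N(-d1) = 0.00514601; N(-d2) = 0.00587305
P = K * exp(-rT) * N(-d2) - S_0' * N(-d1) = 85.7200 * 0.99484871 * 0.00587305 - 95.90361127 * 0.00514601 = 0.0073

Answer: Price = 0.0073


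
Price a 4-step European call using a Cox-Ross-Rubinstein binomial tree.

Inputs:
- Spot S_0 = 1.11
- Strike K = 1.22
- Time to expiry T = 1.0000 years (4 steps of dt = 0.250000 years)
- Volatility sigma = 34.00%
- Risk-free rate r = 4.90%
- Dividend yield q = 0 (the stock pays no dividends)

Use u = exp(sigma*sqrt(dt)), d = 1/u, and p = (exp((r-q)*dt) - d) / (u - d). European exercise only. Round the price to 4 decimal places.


Answer: Price = V(0,0) = 0.1337

Derivation:
dt = T/N = 0.250000
u = exp(sigma*sqrt(dt)) = 1.185305; d = 1/u = 0.843665
p = (exp((r-q)*dt) - d) / (u - d) = 0.493679
Discount per step: exp(-r*dt) = 0.987825
Stock lattice S(k, i) with i counting down-moves:
  k=0: S(0,0) = 1.1100
  k=1: S(1,0) = 1.3157; S(1,1) = 0.9365
  k=2: S(2,0) = 1.5595; S(2,1) = 1.1100; S(2,2) = 0.7901
  k=3: S(3,0) = 1.8485; S(3,1) = 1.3157; S(3,2) = 0.9365; S(3,3) = 0.6666
  k=4: S(4,0) = 2.1910; S(4,1) = 1.5595; S(4,2) = 1.1100; S(4,3) = 0.7901; S(4,4) = 0.5623
Terminal payoffs V(N, i) = max(S_T - K, 0):
  V(4,0) = 0.971004; V(4,1) = 0.339492; V(4,2) = 0.000000; V(4,3) = 0.000000; V(4,4) = 0.000000
Backward induction: V(k, i) = exp(-r*dt) * [p * V(k+1, i) + (1-p) * V(k+1, i+1)].
  V(3,0) = exp(-r*dt) * [p*0.971004 + (1-p)*0.339492] = 0.643327
  V(3,1) = exp(-r*dt) * [p*0.339492 + (1-p)*0.000000] = 0.165559
  V(3,2) = exp(-r*dt) * [p*0.000000 + (1-p)*0.000000] = 0.000000
  V(3,3) = exp(-r*dt) * [p*0.000000 + (1-p)*0.000000] = 0.000000
  V(2,0) = exp(-r*dt) * [p*0.643327 + (1-p)*0.165559] = 0.396536
  V(2,1) = exp(-r*dt) * [p*0.165559 + (1-p)*0.000000] = 0.080738
  V(2,2) = exp(-r*dt) * [p*0.000000 + (1-p)*0.000000] = 0.000000
  V(1,0) = exp(-r*dt) * [p*0.396536 + (1-p)*0.080738] = 0.233760
  V(1,1) = exp(-r*dt) * [p*0.080738 + (1-p)*0.000000] = 0.039373
  V(0,0) = exp(-r*dt) * [p*0.233760 + (1-p)*0.039373] = 0.133690


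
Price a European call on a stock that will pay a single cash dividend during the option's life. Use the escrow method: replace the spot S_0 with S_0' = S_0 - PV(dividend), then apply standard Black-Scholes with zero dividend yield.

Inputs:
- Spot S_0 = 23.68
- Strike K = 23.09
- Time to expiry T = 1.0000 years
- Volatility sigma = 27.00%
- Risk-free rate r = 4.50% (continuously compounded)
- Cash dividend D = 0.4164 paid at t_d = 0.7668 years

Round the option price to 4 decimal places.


Answer: Price = 3.0836

Derivation:
PV(D) = D * exp(-r * t_d) = 0.4164 * 0.96608254 = 0.40227677
S_0' = S_0 - PV(D) = 23.6800 - 0.40227677 = 23.27772323
d1 = (ln(S_0'/K) + (r + sigma^2/2)*T) / (sigma*sqrt(T)) = 0.33165628
d2 = d1 - sigma*sqrt(T) = 0.06165628
exp(-rT) = 0.95599748
N(d1) = 0.62992559; N(d2) = 0.52458172
C = S_0' * N(d1) - K * exp(-rT) * N(d2) = 23.27772323 * 0.62992559 - 23.0900 * 0.95599748 * 0.52458172 = 3.0836


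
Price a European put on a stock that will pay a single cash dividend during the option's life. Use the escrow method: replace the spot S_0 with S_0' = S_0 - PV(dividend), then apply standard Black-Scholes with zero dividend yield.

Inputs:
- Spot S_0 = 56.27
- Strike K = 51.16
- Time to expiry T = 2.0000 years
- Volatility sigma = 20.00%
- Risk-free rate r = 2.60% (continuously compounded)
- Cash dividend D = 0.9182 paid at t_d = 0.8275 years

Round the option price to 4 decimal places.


PV(D) = D * exp(-r * t_d) = 0.9182 * 0.97871480 = 0.89865593
S_0' = S_0 - PV(D) = 56.2700 - 0.89865593 = 55.37134407
d1 = (ln(S_0'/K) + (r + sigma^2/2)*T) / (sigma*sqrt(T)) = 0.60494480
d2 = d1 - sigma*sqrt(T) = 0.32210209
exp(-rT) = 0.94932887
N(-d1) = 0.27260784; N(-d2) = 0.37368768
P = K * exp(-rT) * N(-d2) - S_0' * N(-d1) = 51.1600 * 0.94932887 * 0.37368768 - 55.37134407 * 0.27260784 = 3.0545

Answer: Price = 3.0545


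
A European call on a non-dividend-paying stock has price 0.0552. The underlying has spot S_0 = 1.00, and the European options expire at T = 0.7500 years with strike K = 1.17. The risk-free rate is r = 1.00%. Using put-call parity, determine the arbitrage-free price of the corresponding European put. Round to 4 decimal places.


Answer: Put price = 0.2165

Derivation:
Put-call parity: C - P = S_0 * exp(-qT) - K * exp(-rT).
S_0 * exp(-qT) = 1.0000 * 1.00000000 = 1.00000000
K * exp(-rT) = 1.1700 * 0.99252805 = 1.16125782
P = C - S*exp(-qT) + K*exp(-rT)
P = 0.0552 - 1.00000000 + 1.16125782 = 0.2165


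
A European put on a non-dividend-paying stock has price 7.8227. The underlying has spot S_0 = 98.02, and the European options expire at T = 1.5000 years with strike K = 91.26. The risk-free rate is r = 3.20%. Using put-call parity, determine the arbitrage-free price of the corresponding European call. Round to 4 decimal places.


Put-call parity: C - P = S_0 * exp(-qT) - K * exp(-rT).
S_0 * exp(-qT) = 98.0200 * 1.00000000 = 98.02000000
K * exp(-rT) = 91.2600 * 0.95313379 = 86.98298941
C = P + S*exp(-qT) - K*exp(-rT)
C = 7.8227 + 98.02000000 - 86.98298941 = 18.8597

Answer: Call price = 18.8597


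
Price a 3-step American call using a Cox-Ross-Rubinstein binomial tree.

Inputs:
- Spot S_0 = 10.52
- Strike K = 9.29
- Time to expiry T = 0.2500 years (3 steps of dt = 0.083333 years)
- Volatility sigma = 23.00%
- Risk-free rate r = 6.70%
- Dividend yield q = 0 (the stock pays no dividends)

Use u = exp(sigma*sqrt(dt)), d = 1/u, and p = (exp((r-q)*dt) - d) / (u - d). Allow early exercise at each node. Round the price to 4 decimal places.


dt = T/N = 0.083333
u = exp(sigma*sqrt(dt)) = 1.068649; d = 1/u = 0.935761
p = (exp((r-q)*dt) - d) / (u - d) = 0.525540
Discount per step: exp(-r*dt) = 0.994432
Stock lattice S(k, i) with i counting down-moves:
  k=0: S(0,0) = 10.5200
  k=1: S(1,0) = 11.2422; S(1,1) = 9.8442
  k=2: S(2,0) = 12.0140; S(2,1) = 10.5200; S(2,2) = 9.2118
  k=3: S(3,0) = 12.8387; S(3,1) = 11.2422; S(3,2) = 9.8442; S(3,3) = 8.6201
Terminal payoffs V(N, i) = max(S_T - K, 0):
  V(3,0) = 3.548700; V(3,1) = 1.952188; V(3,2) = 0.554205; V(3,3) = 0.000000
Backward induction: V(k, i) = exp(-r*dt) * [p * V(k+1, i) + (1-p) * V(k+1, i+1)]; then take max(V_cont, immediate exercise) for American.
  V(2,0) = exp(-r*dt) * [p*3.548700 + (1-p)*1.952188] = 2.775678; exercise = 2.723954; V(2,0) = max -> 2.775678
  V(2,1) = exp(-r*dt) * [p*1.952188 + (1-p)*0.554205] = 1.281725; exercise = 1.230000; V(2,1) = max -> 1.281725
  V(2,2) = exp(-r*dt) * [p*0.554205 + (1-p)*0.000000] = 0.289635; exercise = 0.000000; V(2,2) = max -> 0.289635
  V(1,0) = exp(-r*dt) * [p*2.775678 + (1-p)*1.281725] = 2.055349; exercise = 1.952188; V(1,0) = max -> 2.055349
  V(1,1) = exp(-r*dt) * [p*1.281725 + (1-p)*0.289635] = 0.806502; exercise = 0.554205; V(1,1) = max -> 0.806502
  V(0,0) = exp(-r*dt) * [p*2.055349 + (1-p)*0.806502] = 1.454677; exercise = 1.230000; V(0,0) = max -> 1.454677

Answer: Price = V(0,0) = 1.4547


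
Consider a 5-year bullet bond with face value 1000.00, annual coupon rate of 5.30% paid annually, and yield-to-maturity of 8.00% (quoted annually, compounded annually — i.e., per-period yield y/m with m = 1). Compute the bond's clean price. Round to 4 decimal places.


Coupon per period c = face * coupon_rate / m = 53.000000
Periods per year m = 1; per-period yield y/m = 0.080000
Number of cashflows N = 5
Cashflows (t years, CF_t, discount factor 1/(1+y/m)^(m*t), PV):
  t = 1.0000: CF_t = 53.000000, DF = 0.925926, PV = 49.074074
  t = 2.0000: CF_t = 53.000000, DF = 0.857339, PV = 45.438957
  t = 3.0000: CF_t = 53.000000, DF = 0.793832, PV = 42.073109
  t = 4.0000: CF_t = 53.000000, DF = 0.735030, PV = 38.956582
  t = 5.0000: CF_t = 1053.000000, DF = 0.680583, PV = 716.654106
Price P = sum_t PV_t = 892.196829

Answer: Price = 892.1968


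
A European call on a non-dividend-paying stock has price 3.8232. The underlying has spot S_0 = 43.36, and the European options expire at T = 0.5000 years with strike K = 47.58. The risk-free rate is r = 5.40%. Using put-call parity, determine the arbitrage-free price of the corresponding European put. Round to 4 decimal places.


Put-call parity: C - P = S_0 * exp(-qT) - K * exp(-rT).
S_0 * exp(-qT) = 43.3600 * 1.00000000 = 43.36000000
K * exp(-rT) = 47.5800 * 0.97336124 = 46.31252787
P = C - S*exp(-qT) + K*exp(-rT)
P = 3.8232 - 43.36000000 + 46.31252787 = 6.7757

Answer: Put price = 6.7757


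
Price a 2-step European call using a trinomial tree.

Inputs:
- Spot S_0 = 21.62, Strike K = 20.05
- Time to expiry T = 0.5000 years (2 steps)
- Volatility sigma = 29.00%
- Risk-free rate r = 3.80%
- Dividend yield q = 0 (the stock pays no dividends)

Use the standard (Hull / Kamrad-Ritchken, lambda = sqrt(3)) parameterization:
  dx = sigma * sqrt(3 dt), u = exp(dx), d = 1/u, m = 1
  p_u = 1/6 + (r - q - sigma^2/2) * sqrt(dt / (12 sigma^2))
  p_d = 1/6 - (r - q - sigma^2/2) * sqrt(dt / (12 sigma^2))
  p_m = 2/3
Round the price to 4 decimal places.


dt = T/N = 0.250000; dx = sigma*sqrt(3*dt) = 0.251147
u = exp(dx) = 1.285500; d = 1/u = 0.777908
p_u = 0.164651, p_m = 0.666667, p_d = 0.168682
Discount per step: exp(-r*dt) = 0.990545
Stock lattice S(k, j) with j the centered position index:
  k=0: S(0,+0) = 21.6200
  k=1: S(1,-1) = 16.8184; S(1,+0) = 21.6200; S(1,+1) = 27.7925
  k=2: S(2,-2) = 13.0831; S(2,-1) = 16.8184; S(2,+0) = 21.6200; S(2,+1) = 27.7925; S(2,+2) = 35.7272
Terminal payoffs V(N, j) = max(S_T - K, 0):
  V(2,-2) = 0.000000; V(2,-1) = 0.000000; V(2,+0) = 1.570000; V(2,+1) = 7.742499; V(2,+2) = 15.677244
Backward induction: V(k, j) = exp(-r*dt) * [p_u * V(k+1, j+1) + p_m * V(k+1, j) + p_d * V(k+1, j-1)]
  V(1,-1) = exp(-r*dt) * [p_u*1.570000 + p_m*0.000000 + p_d*0.000000] = 0.256058
  V(1,+0) = exp(-r*dt) * [p_u*7.742499 + p_m*1.570000 + p_d*0.000000] = 2.299527
  V(1,+1) = exp(-r*dt) * [p_u*15.677244 + p_m*7.742499 + p_d*1.570000] = 7.932057
  V(0,+0) = exp(-r*dt) * [p_u*7.932057 + p_m*2.299527 + p_d*0.256058] = 2.854979

Answer: Price = V(0,0) = 2.8550


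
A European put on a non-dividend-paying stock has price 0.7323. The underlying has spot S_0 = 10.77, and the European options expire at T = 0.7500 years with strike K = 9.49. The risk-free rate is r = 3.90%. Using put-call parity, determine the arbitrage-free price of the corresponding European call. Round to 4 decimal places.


Answer: Call price = 2.2859

Derivation:
Put-call parity: C - P = S_0 * exp(-qT) - K * exp(-rT).
S_0 * exp(-qT) = 10.7700 * 1.00000000 = 10.77000000
K * exp(-rT) = 9.4900 * 0.97117364 = 9.21643785
C = P + S*exp(-qT) - K*exp(-rT)
C = 0.7323 + 10.77000000 - 9.21643785 = 2.2859


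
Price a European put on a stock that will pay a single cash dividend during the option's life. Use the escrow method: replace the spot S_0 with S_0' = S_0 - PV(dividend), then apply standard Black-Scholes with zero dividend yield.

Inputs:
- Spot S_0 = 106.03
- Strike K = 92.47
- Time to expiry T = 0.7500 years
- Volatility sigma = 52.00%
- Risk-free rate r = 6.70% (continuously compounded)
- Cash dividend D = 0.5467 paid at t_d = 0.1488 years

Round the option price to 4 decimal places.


Answer: Price = 9.8141

Derivation:
PV(D) = D * exp(-r * t_d) = 0.5467 * 0.99007993 = 0.54127670
S_0' = S_0 - PV(D) = 106.0300 - 0.54127670 = 105.48872330
d1 = (ln(S_0'/K) + (r + sigma^2/2)*T) / (sigma*sqrt(T)) = 0.62924471
d2 = d1 - sigma*sqrt(T) = 0.17891150
exp(-rT) = 0.95099165
N(-d1) = 0.26459443; N(-d2) = 0.42900360
P = K * exp(-rT) * N(-d2) - S_0' * N(-d1) = 92.4700 * 0.95099165 * 0.42900360 - 105.48872330 * 0.26459443 = 9.8141


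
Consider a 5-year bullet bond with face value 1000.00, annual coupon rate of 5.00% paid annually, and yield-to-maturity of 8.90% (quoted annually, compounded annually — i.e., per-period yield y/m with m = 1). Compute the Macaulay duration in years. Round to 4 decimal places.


Answer: Macaulay duration = 4.5010 years

Derivation:
Coupon per period c = face * coupon_rate / m = 50.000000
Periods per year m = 1; per-period yield y/m = 0.089000
Number of cashflows N = 5
Cashflows (t years, CF_t, discount factor 1/(1+y/m)^(m*t), PV):
  t = 1.0000: CF_t = 50.000000, DF = 0.918274, PV = 45.913682
  t = 2.0000: CF_t = 50.000000, DF = 0.843226, PV = 42.161324
  t = 3.0000: CF_t = 50.000000, DF = 0.774313, PV = 38.715633
  t = 4.0000: CF_t = 50.000000, DF = 0.711031, PV = 35.551546
  t = 5.0000: CF_t = 1050.000000, DF = 0.652921, PV = 685.566993
Price P = sum_t PV_t = 847.909179
Macaulay numerator sum_t t * PV_t:
  t * PV_t at t = 1.0000: 45.913682
  t * PV_t at t = 2.0000: 84.322649
  t * PV_t at t = 3.0000: 116.146899
  t * PV_t at t = 4.0000: 142.206182
  t * PV_t at t = 5.0000: 3427.834967
Macaulay duration D = (sum_t t * PV_t) / P = 3816.424379 / 847.909179 = 4.500983


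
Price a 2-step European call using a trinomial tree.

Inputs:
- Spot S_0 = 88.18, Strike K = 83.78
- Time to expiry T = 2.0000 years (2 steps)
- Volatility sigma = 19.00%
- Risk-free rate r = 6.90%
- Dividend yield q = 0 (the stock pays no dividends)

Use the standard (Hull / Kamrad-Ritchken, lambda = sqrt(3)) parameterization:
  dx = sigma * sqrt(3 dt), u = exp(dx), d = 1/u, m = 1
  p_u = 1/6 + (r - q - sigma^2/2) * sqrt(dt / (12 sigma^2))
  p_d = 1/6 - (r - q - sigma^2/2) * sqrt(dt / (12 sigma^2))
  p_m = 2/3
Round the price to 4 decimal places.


Answer: Price = V(0,0) = 17.3495

Derivation:
dt = T/N = 1.000000; dx = sigma*sqrt(3*dt) = 0.329090
u = exp(dx) = 1.389702; d = 1/u = 0.719579
p_u = 0.244077, p_m = 0.666667, p_d = 0.089256
Discount per step: exp(-r*dt) = 0.933327
Stock lattice S(k, j) with j the centered position index:
  k=0: S(0,+0) = 88.1800
  k=1: S(1,-1) = 63.4524; S(1,+0) = 88.1800; S(1,+1) = 122.5440
  k=2: S(2,-2) = 45.6590; S(2,-1) = 63.4524; S(2,+0) = 88.1800; S(2,+1) = 122.5440; S(2,+2) = 170.2996
Terminal payoffs V(N, j) = max(S_T - K, 0):
  V(2,-2) = 0.000000; V(2,-1) = 0.000000; V(2,+0) = 4.400000; V(2,+1) = 38.763961; V(2,+2) = 86.519642
Backward induction: V(k, j) = exp(-r*dt) * [p_u * V(k+1, j+1) + p_m * V(k+1, j) + p_d * V(k+1, j-1)]
  V(1,-1) = exp(-r*dt) * [p_u*4.400000 + p_m*0.000000 + p_d*0.000000] = 1.002336
  V(1,+0) = exp(-r*dt) * [p_u*38.763961 + p_m*4.400000 + p_d*0.000000] = 11.568334
  V(1,+1) = exp(-r*dt) * [p_u*86.519642 + p_m*38.763961 + p_d*4.400000] = 44.195668
  V(0,+0) = exp(-r*dt) * [p_u*44.195668 + p_m*11.568334 + p_d*1.002336] = 17.349462


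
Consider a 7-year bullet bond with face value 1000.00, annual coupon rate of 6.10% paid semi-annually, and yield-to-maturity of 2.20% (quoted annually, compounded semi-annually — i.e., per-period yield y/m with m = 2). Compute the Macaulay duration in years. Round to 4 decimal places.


Answer: Macaulay duration = 5.9497 years

Derivation:
Coupon per period c = face * coupon_rate / m = 30.500000
Periods per year m = 2; per-period yield y/m = 0.011000
Number of cashflows N = 14
Cashflows (t years, CF_t, discount factor 1/(1+y/m)^(m*t), PV):
  t = 0.5000: CF_t = 30.500000, DF = 0.989120, PV = 30.168150
  t = 1.0000: CF_t = 30.500000, DF = 0.978358, PV = 29.839911
  t = 1.5000: CF_t = 30.500000, DF = 0.967713, PV = 29.515244
  t = 2.0000: CF_t = 30.500000, DF = 0.957184, PV = 29.194108
  t = 2.5000: CF_t = 30.500000, DF = 0.946769, PV = 28.876467
  t = 3.0000: CF_t = 30.500000, DF = 0.936468, PV = 28.562282
  t = 3.5000: CF_t = 30.500000, DF = 0.926279, PV = 28.251516
  t = 4.0000: CF_t = 30.500000, DF = 0.916201, PV = 27.944130
  t = 4.5000: CF_t = 30.500000, DF = 0.906232, PV = 27.640089
  t = 5.0000: CF_t = 30.500000, DF = 0.896372, PV = 27.339356
  t = 5.5000: CF_t = 30.500000, DF = 0.886620, PV = 27.041895
  t = 6.0000: CF_t = 30.500000, DF = 0.876973, PV = 26.747671
  t = 6.5000: CF_t = 30.500000, DF = 0.867431, PV = 26.456648
  t = 7.0000: CF_t = 1030.500000, DF = 0.857993, PV = 884.161943
Price P = sum_t PV_t = 1251.739412
Macaulay numerator sum_t t * PV_t:
  t * PV_t at t = 0.5000: 15.084075
  t * PV_t at t = 1.0000: 29.839911
  t * PV_t at t = 1.5000: 44.272865
  t * PV_t at t = 2.0000: 58.388217
  t * PV_t at t = 2.5000: 72.191168
  t * PV_t at t = 3.0000: 85.686847
  t * PV_t at t = 3.5000: 98.880304
  t * PV_t at t = 4.0000: 111.776520
  t * PV_t at t = 4.5000: 124.380401
  t * PV_t at t = 5.0000: 136.696781
  t * PV_t at t = 5.5000: 148.730424
  t * PV_t at t = 6.0000: 160.486026
  t * PV_t at t = 6.5000: 171.968211
  t * PV_t at t = 7.0000: 6189.133604
Macaulay duration D = (sum_t t * PV_t) / P = 7447.515356 / 1251.739412 = 5.949733


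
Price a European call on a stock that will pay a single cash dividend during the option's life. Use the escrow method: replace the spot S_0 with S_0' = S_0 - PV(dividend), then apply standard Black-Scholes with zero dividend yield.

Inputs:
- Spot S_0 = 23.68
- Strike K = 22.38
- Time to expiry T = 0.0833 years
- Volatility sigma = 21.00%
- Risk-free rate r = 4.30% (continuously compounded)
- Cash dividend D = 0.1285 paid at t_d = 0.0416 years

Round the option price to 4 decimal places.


Answer: Price = 1.3909

Derivation:
PV(D) = D * exp(-r * t_d) = 0.1285 * 0.99821280 = 0.12827034
S_0' = S_0 - PV(D) = 23.6800 - 0.12827034 = 23.55172966
d1 = (ln(S_0'/K) + (r + sigma^2/2)*T) / (sigma*sqrt(T)) = 0.93137353
d2 = d1 - sigma*sqrt(T) = 0.87076387
exp(-rT) = 0.99642451
N(d1) = 0.82416981; N(d2) = 0.80805845
C = S_0' * N(d1) - K * exp(-rT) * N(d2) = 23.55172966 * 0.82416981 - 22.3800 * 0.99642451 * 0.80805845 = 1.3909


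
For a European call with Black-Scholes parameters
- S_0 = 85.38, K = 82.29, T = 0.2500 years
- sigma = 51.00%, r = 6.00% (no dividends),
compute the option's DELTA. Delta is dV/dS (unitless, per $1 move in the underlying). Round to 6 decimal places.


Answer: Delta = 0.629633

Derivation:
d1 = 0.3308815204; d2 = 0.0758815204
phi(d1) = 0.3776906429; exp(-qT) = 1.0000000000; exp(-rT) = 0.9851119396
N(d1) = 0.6296330095
Delta = exp(-qT) * N(d1) = 1.0000000000 * 0.6296330095 = 0.629633


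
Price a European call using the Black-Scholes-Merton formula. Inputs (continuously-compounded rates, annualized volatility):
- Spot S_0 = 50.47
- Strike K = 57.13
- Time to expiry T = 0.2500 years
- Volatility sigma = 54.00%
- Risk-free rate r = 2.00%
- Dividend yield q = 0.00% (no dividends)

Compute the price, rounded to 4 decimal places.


Answer: Price = 3.1208

Derivation:
d1 = (ln(S/K) + (r - q + 0.5*sigma^2) * T) / (sigma * sqrt(T)) = -0.30555656
d2 = d1 - sigma * sqrt(T) = -0.57555656
exp(-rT) = 0.99501248; exp(-qT) = 1.00000000
C = S_0 * exp(-qT) * N(d1) - K * exp(-rT) * N(d2)
N(d1) = 0.37997115; N(d2) = 0.28245747
C = 50.4700 * 1.00000000 * 0.37997115 - 57.1300 * 0.99501248 * 0.28245747 = 3.1208


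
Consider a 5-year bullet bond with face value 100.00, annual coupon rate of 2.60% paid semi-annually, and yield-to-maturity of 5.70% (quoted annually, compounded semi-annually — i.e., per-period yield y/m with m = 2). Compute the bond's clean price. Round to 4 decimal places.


Answer: Price = 86.6764

Derivation:
Coupon per period c = face * coupon_rate / m = 1.300000
Periods per year m = 2; per-period yield y/m = 0.028500
Number of cashflows N = 10
Cashflows (t years, CF_t, discount factor 1/(1+y/m)^(m*t), PV):
  t = 0.5000: CF_t = 1.300000, DF = 0.972290, PV = 1.263977
  t = 1.0000: CF_t = 1.300000, DF = 0.945347, PV = 1.228952
  t = 1.5000: CF_t = 1.300000, DF = 0.919152, PV = 1.194897
  t = 2.0000: CF_t = 1.300000, DF = 0.893682, PV = 1.161786
  t = 2.5000: CF_t = 1.300000, DF = 0.868917, PV = 1.129593
  t = 3.0000: CF_t = 1.300000, DF = 0.844840, PV = 1.098291
  t = 3.5000: CF_t = 1.300000, DF = 0.821429, PV = 1.067857
  t = 4.0000: CF_t = 1.300000, DF = 0.798667, PV = 1.038267
  t = 4.5000: CF_t = 1.300000, DF = 0.776536, PV = 1.009496
  t = 5.0000: CF_t = 101.300000, DF = 0.755018, PV = 76.483277
Price P = sum_t PV_t = 86.676392


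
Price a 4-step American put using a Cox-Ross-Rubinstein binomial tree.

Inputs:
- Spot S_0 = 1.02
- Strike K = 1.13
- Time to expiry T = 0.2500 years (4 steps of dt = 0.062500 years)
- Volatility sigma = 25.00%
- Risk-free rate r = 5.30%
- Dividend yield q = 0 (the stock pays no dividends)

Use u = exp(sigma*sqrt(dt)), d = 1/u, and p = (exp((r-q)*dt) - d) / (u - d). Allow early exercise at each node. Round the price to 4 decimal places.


dt = T/N = 0.062500
u = exp(sigma*sqrt(dt)) = 1.064494; d = 1/u = 0.939413
p = (exp((r-q)*dt) - d) / (u - d) = 0.510907
Discount per step: exp(-r*dt) = 0.996693
Stock lattice S(k, i) with i counting down-moves:
  k=0: S(0,0) = 1.0200
  k=1: S(1,0) = 1.0858; S(1,1) = 0.9582
  k=2: S(2,0) = 1.1558; S(2,1) = 1.0200; S(2,2) = 0.9001
  k=3: S(3,0) = 1.2304; S(3,1) = 1.0858; S(3,2) = 0.9582; S(3,3) = 0.8456
  k=4: S(4,0) = 1.3097; S(4,1) = 1.1558; S(4,2) = 1.0200; S(4,3) = 0.9001; S(4,4) = 0.7944
Terminal payoffs V(N, i) = max(K - S_T, 0):
  V(4,0) = 0.000000; V(4,1) = 0.000000; V(4,2) = 0.110000; V(4,3) = 0.229853; V(4,4) = 0.335623
Backward induction: V(k, i) = exp(-r*dt) * [p * V(k+1, i) + (1-p) * V(k+1, i+1)]; then take max(V_cont, immediate exercise) for American.
  V(3,0) = exp(-r*dt) * [p*0.000000 + (1-p)*0.000000] = 0.000000; exercise = 0.000000; V(3,0) = max -> 0.000000
  V(3,1) = exp(-r*dt) * [p*0.000000 + (1-p)*0.110000] = 0.053622; exercise = 0.044216; V(3,1) = max -> 0.053622
  V(3,2) = exp(-r*dt) * [p*0.110000 + (1-p)*0.229853] = 0.168062; exercise = 0.171799; V(3,2) = max -> 0.171799
  V(3,3) = exp(-r*dt) * [p*0.229853 + (1-p)*0.335623] = 0.280653; exercise = 0.284390; V(3,3) = max -> 0.284390
  V(2,0) = exp(-r*dt) * [p*0.000000 + (1-p)*0.053622] = 0.026140; exercise = 0.000000; V(2,0) = max -> 0.026140
  V(2,1) = exp(-r*dt) * [p*0.053622 + (1-p)*0.171799] = 0.111053; exercise = 0.110000; V(2,1) = max -> 0.111053
  V(2,2) = exp(-r*dt) * [p*0.171799 + (1-p)*0.284390] = 0.226116; exercise = 0.229853; V(2,2) = max -> 0.229853
  V(1,0) = exp(-r*dt) * [p*0.026140 + (1-p)*0.111053] = 0.067446; exercise = 0.044216; V(1,0) = max -> 0.067446
  V(1,1) = exp(-r*dt) * [p*0.111053 + (1-p)*0.229853] = 0.168598; exercise = 0.171799; V(1,1) = max -> 0.171799
  V(0,0) = exp(-r*dt) * [p*0.067446 + (1-p)*0.171799] = 0.118093; exercise = 0.110000; V(0,0) = max -> 0.118093

Answer: Price = V(0,0) = 0.1181


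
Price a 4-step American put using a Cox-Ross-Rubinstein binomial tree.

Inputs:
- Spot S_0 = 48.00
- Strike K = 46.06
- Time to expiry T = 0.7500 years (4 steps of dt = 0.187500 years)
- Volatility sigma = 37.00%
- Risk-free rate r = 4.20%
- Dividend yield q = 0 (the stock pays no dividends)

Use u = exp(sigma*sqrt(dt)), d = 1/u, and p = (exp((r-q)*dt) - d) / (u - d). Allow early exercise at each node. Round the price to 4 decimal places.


dt = T/N = 0.187500
u = exp(sigma*sqrt(dt)) = 1.173763; d = 1/u = 0.851961
p = (exp((r-q)*dt) - d) / (u - d) = 0.484600
Discount per step: exp(-r*dt) = 0.992156
Stock lattice S(k, i) with i counting down-moves:
  k=0: S(0,0) = 48.0000
  k=1: S(1,0) = 56.3406; S(1,1) = 40.8941
  k=2: S(2,0) = 66.1305; S(2,1) = 48.0000; S(2,2) = 34.8402
  k=3: S(3,0) = 77.6216; S(3,1) = 56.3406; S(3,2) = 40.8941; S(3,3) = 29.6825
  k=4: S(4,0) = 91.1093; S(4,1) = 66.1305; S(4,2) = 48.0000; S(4,3) = 34.8402; S(4,4) = 25.2883
Terminal payoffs V(N, i) = max(K - S_T, 0):
  V(4,0) = 0.000000; V(4,1) = 0.000000; V(4,2) = 0.000000; V(4,3) = 11.219810; V(4,4) = 20.771691
Backward induction: V(k, i) = exp(-r*dt) * [p * V(k+1, i) + (1-p) * V(k+1, i+1)]; then take max(V_cont, immediate exercise) for American.
  V(3,0) = exp(-r*dt) * [p*0.000000 + (1-p)*0.000000] = 0.000000; exercise = 0.000000; V(3,0) = max -> 0.000000
  V(3,1) = exp(-r*dt) * [p*0.000000 + (1-p)*0.000000] = 0.000000; exercise = 0.000000; V(3,1) = max -> 0.000000
  V(3,2) = exp(-r*dt) * [p*0.000000 + (1-p)*11.219810] = 5.737331; exercise = 5.165879; V(3,2) = max -> 5.737331
  V(3,3) = exp(-r*dt) * [p*11.219810 + (1-p)*20.771691] = 16.016224; exercise = 16.377522; V(3,3) = max -> 16.377522
  V(2,0) = exp(-r*dt) * [p*0.000000 + (1-p)*0.000000] = 0.000000; exercise = 0.000000; V(2,0) = max -> 0.000000
  V(2,1) = exp(-r*dt) * [p*0.000000 + (1-p)*5.737331] = 2.933825; exercise = 0.000000; V(2,1) = max -> 2.933825
  V(2,2) = exp(-r*dt) * [p*5.737331 + (1-p)*16.377522] = 11.133265; exercise = 11.219810; V(2,2) = max -> 11.219810
  V(1,0) = exp(-r*dt) * [p*0.000000 + (1-p)*2.933825] = 1.500233; exercise = 0.000000; V(1,0) = max -> 1.500233
  V(1,1) = exp(-r*dt) * [p*2.933825 + (1-p)*11.219810] = 7.147910; exercise = 5.165879; V(1,1) = max -> 7.147910
  V(0,0) = exp(-r*dt) * [p*1.500233 + (1-p)*7.147910] = 4.376445; exercise = 0.000000; V(0,0) = max -> 4.376445

Answer: Price = V(0,0) = 4.3764


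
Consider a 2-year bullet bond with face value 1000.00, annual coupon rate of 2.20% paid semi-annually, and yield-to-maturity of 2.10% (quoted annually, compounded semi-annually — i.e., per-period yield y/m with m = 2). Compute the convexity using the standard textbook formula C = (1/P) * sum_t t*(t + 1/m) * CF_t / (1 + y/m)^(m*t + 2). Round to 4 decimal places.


Coupon per period c = face * coupon_rate / m = 11.000000
Periods per year m = 2; per-period yield y/m = 0.010500
Number of cashflows N = 4
Cashflows (t years, CF_t, discount factor 1/(1+y/m)^(m*t), PV):
  t = 0.5000: CF_t = 11.000000, DF = 0.989609, PV = 10.885700
  t = 1.0000: CF_t = 11.000000, DF = 0.979326, PV = 10.772588
  t = 1.5000: CF_t = 11.000000, DF = 0.969150, PV = 10.660651
  t = 2.0000: CF_t = 1011.000000, DF = 0.959080, PV = 969.629643
Price P = sum_t PV_t = 1001.948583
Convexity numerator sum_t t*(t + 1/m) * CF_t / (1+y/m)^(m*t + 2):
  t = 0.5000: term = 5.330326
  t = 1.0000: term = 15.824816
  t = 1.5000: term = 31.320764
  t = 2.0000: term = 4747.918471
Convexity = (1/P) * sum = 4800.394377 / 1001.948583 = 4.791059

Answer: Convexity = 4.7911


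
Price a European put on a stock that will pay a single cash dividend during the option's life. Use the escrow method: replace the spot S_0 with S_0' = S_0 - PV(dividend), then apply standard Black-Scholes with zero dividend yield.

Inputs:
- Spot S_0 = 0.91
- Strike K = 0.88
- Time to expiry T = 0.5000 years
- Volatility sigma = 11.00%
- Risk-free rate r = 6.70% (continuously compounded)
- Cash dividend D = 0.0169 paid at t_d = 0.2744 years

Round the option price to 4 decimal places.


Answer: Price = 0.0110

Derivation:
PV(D) = D * exp(-r * t_d) = 0.0169 * 0.98178317 = 0.01659214
S_0' = S_0 - PV(D) = 0.9100 - 0.01659214 = 0.89340786
d1 = (ln(S_0'/K) + (r + sigma^2/2)*T) / (sigma*sqrt(T)) = 0.66399004
d2 = d1 - sigma*sqrt(T) = 0.58620829
exp(-rT) = 0.96705491
N(-d1) = 0.25334834; N(-d2) = 0.27886778
P = K * exp(-rT) * N(-d2) - S_0' * N(-d1) = 0.8800 * 0.96705491 * 0.27886778 - 0.89340786 * 0.25334834 = 0.0110
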